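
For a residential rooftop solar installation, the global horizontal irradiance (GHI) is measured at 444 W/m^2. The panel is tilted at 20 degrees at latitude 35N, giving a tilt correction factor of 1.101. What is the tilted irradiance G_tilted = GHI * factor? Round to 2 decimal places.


Identify the given values:
  GHI = 444 W/m^2, tilt correction factor = 1.101
Apply the formula G_tilted = GHI * factor:
  G_tilted = 444 * 1.101
  G_tilted = 488.84 W/m^2

488.84


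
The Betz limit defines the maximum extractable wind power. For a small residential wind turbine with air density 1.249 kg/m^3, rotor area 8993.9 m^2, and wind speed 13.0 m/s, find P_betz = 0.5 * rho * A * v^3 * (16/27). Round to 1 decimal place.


The Betz coefficient Cp_max = 16/27 = 0.5926
v^3 = 13.0^3 = 2197.0
P_betz = 0.5 * rho * A * v^3 * Cp_max
P_betz = 0.5 * 1.249 * 8993.9 * 2197.0 * 0.5926
P_betz = 7312515.0 W

7312515.0


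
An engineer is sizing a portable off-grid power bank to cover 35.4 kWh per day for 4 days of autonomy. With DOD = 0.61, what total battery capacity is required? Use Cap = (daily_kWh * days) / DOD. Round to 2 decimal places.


Total energy needed = daily * days = 35.4 * 4 = 141.6 kWh
Account for depth of discharge:
  Cap = total_energy / DOD = 141.6 / 0.61
  Cap = 232.13 kWh

232.13


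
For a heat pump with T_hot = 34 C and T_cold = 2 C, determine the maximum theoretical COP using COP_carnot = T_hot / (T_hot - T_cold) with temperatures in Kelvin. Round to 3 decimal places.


Convert to Kelvin:
  T_hot = 34 + 273.15 = 307.15 K
  T_cold = 2 + 273.15 = 275.15 K
Apply Carnot COP formula:
  COP = T_hot_K / (T_hot_K - T_cold_K) = 307.15 / 32.0
  COP = 9.598

9.598


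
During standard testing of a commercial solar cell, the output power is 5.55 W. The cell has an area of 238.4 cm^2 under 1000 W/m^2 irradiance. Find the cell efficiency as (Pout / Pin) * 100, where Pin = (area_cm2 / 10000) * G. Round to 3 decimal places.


First compute the input power:
  Pin = area_cm2 / 10000 * G = 238.4 / 10000 * 1000 = 23.84 W
Then compute efficiency:
  Efficiency = (Pout / Pin) * 100 = (5.55 / 23.84) * 100
  Efficiency = 23.280%

23.280


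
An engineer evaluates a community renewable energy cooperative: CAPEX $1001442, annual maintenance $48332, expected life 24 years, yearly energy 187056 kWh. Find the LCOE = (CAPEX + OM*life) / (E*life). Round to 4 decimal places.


Total cost = CAPEX + OM * lifetime = 1001442 + 48332 * 24 = 1001442 + 1159968 = 2161410
Total generation = annual * lifetime = 187056 * 24 = 4489344 kWh
LCOE = 2161410 / 4489344
LCOE = 0.4815 $/kWh

0.4815


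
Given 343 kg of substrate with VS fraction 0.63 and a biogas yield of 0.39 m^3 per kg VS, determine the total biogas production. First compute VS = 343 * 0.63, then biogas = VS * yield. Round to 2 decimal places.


Compute volatile solids:
  VS = mass * VS_fraction = 343 * 0.63 = 216.09 kg
Calculate biogas volume:
  Biogas = VS * specific_yield = 216.09 * 0.39
  Biogas = 84.28 m^3

84.28


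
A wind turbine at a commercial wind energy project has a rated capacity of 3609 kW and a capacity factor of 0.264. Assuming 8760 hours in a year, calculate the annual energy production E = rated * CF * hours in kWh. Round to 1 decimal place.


Annual energy = rated_kW * capacity_factor * hours_per_year
Given: P_rated = 3609 kW, CF = 0.264, hours = 8760
E = 3609 * 0.264 * 8760
E = 8346317.8 kWh

8346317.8


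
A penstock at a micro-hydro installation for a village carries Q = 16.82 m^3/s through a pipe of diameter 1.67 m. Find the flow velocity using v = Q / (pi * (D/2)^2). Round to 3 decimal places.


Compute pipe cross-sectional area:
  A = pi * (D/2)^2 = pi * (1.67/2)^2 = 2.1904 m^2
Calculate velocity:
  v = Q / A = 16.82 / 2.1904
  v = 7.679 m/s

7.679


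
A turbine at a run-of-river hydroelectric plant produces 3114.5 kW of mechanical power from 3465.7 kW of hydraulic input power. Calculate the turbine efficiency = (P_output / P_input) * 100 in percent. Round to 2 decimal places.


Turbine efficiency = (output power / input power) * 100
eta = (3114.5 / 3465.7) * 100
eta = 89.87%

89.87


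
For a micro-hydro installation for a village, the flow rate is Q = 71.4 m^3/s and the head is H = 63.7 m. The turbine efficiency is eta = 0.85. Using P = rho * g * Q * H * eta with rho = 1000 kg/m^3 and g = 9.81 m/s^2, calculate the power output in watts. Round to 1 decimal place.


Apply the hydropower formula P = rho * g * Q * H * eta
rho * g = 1000 * 9.81 = 9810.0
P = 9810.0 * 71.4 * 63.7 * 0.85
P = 37924998.9 W

37924998.9


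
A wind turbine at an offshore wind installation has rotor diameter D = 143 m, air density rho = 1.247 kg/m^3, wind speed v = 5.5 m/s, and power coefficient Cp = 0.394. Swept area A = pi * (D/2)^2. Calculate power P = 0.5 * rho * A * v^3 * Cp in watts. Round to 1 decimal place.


Step 1 -- Compute swept area:
  A = pi * (D/2)^2 = pi * (143/2)^2 = 16060.61 m^2
Step 2 -- Apply wind power equation:
  P = 0.5 * rho * A * v^3 * Cp
  v^3 = 5.5^3 = 166.375
  P = 0.5 * 1.247 * 16060.61 * 166.375 * 0.394
  P = 656421.4 W

656421.4


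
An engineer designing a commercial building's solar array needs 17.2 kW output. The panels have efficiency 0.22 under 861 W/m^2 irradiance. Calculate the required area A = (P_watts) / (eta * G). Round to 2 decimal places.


Convert target power to watts: P = 17.2 * 1000 = 17200.0 W
Compute denominator: eta * G = 0.22 * 861 = 189.42
Required area A = P / (eta * G) = 17200.0 / 189.42
A = 90.80 m^2

90.80


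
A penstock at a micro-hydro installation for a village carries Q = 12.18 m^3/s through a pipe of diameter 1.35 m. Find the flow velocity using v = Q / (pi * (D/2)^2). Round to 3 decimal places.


Compute pipe cross-sectional area:
  A = pi * (D/2)^2 = pi * (1.35/2)^2 = 1.4314 m^2
Calculate velocity:
  v = Q / A = 12.18 / 1.4314
  v = 8.509 m/s

8.509


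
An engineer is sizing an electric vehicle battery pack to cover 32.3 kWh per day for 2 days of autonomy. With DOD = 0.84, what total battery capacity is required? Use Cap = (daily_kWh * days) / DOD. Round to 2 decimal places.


Total energy needed = daily * days = 32.3 * 2 = 64.6 kWh
Account for depth of discharge:
  Cap = total_energy / DOD = 64.6 / 0.84
  Cap = 76.90 kWh

76.90


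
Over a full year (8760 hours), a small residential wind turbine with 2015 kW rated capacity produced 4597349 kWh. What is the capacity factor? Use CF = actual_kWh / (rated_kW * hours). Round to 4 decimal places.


Capacity factor = actual output / maximum possible output
Maximum possible = rated * hours = 2015 * 8760 = 17651400 kWh
CF = 4597349 / 17651400
CF = 0.2605

0.2605


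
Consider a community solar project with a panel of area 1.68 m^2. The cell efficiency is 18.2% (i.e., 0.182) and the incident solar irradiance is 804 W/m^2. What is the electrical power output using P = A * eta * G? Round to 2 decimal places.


Use the solar power formula P = A * eta * G.
Given: A = 1.68 m^2, eta = 0.182, G = 804 W/m^2
P = 1.68 * 0.182 * 804
P = 245.83 W

245.83


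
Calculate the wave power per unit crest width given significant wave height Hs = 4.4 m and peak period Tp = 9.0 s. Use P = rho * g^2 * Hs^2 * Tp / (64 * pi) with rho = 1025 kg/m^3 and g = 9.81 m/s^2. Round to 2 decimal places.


Apply wave power formula:
  g^2 = 9.81^2 = 96.2361
  Hs^2 = 4.4^2 = 19.36
  Numerator = rho * g^2 * Hs^2 * Tp = 1025 * 96.2361 * 19.36 * 9.0 = 17187382.52
  Denominator = 64 * pi = 201.0619
  P = 17187382.52 / 201.0619 = 85483.03 W/m

85483.03


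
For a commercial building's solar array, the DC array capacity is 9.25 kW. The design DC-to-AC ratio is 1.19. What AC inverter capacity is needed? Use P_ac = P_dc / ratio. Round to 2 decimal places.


The inverter AC capacity is determined by the DC/AC ratio.
Given: P_dc = 9.25 kW, DC/AC ratio = 1.19
P_ac = P_dc / ratio = 9.25 / 1.19
P_ac = 7.77 kW

7.77


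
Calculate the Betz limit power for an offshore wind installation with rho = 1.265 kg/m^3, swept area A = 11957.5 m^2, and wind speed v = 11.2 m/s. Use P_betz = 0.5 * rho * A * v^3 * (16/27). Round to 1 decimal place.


The Betz coefficient Cp_max = 16/27 = 0.5926
v^3 = 11.2^3 = 1404.928
P_betz = 0.5 * rho * A * v^3 * Cp_max
P_betz = 0.5 * 1.265 * 11957.5 * 1404.928 * 0.5926
P_betz = 6296674.0 W

6296674.0


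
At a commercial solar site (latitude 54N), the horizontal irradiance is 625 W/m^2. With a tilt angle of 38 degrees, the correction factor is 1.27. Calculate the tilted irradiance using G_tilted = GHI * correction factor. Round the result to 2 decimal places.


Identify the given values:
  GHI = 625 W/m^2, tilt correction factor = 1.27
Apply the formula G_tilted = GHI * factor:
  G_tilted = 625 * 1.27
  G_tilted = 793.75 W/m^2

793.75


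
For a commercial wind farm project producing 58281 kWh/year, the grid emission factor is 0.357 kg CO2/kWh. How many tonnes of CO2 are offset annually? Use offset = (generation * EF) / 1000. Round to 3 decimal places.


CO2 offset in kg = generation * emission_factor
CO2 offset = 58281 * 0.357 = 20806.32 kg
Convert to tonnes:
  CO2 offset = 20806.32 / 1000 = 20.806 tonnes

20.806


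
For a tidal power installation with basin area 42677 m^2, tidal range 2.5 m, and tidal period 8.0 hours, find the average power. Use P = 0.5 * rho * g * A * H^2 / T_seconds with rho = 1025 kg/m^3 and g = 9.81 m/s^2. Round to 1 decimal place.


Convert period to seconds: T = 8.0 * 3600 = 28800.0 s
H^2 = 2.5^2 = 6.25
P = 0.5 * rho * g * A * H^2 / T
P = 0.5 * 1025 * 9.81 * 42677 * 6.25 / 28800.0
P = 46563.4 W

46563.4


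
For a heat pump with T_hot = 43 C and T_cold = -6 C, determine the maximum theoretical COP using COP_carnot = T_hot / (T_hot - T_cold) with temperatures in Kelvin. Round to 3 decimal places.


Convert to Kelvin:
  T_hot = 43 + 273.15 = 316.15 K
  T_cold = -6 + 273.15 = 267.15 K
Apply Carnot COP formula:
  COP = T_hot_K / (T_hot_K - T_cold_K) = 316.15 / 49.0
  COP = 6.452

6.452


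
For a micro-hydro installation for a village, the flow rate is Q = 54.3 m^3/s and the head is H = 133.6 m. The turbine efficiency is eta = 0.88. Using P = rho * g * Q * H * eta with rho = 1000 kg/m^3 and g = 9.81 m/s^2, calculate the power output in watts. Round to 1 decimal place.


Apply the hydropower formula P = rho * g * Q * H * eta
rho * g = 1000 * 9.81 = 9810.0
P = 9810.0 * 54.3 * 133.6 * 0.88
P = 62626474.9 W

62626474.9


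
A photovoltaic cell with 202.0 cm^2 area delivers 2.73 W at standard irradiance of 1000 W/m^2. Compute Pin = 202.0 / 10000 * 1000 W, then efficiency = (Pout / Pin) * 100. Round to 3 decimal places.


First compute the input power:
  Pin = area_cm2 / 10000 * G = 202.0 / 10000 * 1000 = 20.2 W
Then compute efficiency:
  Efficiency = (Pout / Pin) * 100 = (2.73 / 20.2) * 100
  Efficiency = 13.515%

13.515


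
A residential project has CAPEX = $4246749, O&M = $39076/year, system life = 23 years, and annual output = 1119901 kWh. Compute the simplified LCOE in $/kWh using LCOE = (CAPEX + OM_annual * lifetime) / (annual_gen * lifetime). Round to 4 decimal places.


Total cost = CAPEX + OM * lifetime = 4246749 + 39076 * 23 = 4246749 + 898748 = 5145497
Total generation = annual * lifetime = 1119901 * 23 = 25757723 kWh
LCOE = 5145497 / 25757723
LCOE = 0.1998 $/kWh

0.1998


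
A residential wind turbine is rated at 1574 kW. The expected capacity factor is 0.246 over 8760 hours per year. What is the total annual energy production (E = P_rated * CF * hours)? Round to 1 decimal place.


Annual energy = rated_kW * capacity_factor * hours_per_year
Given: P_rated = 1574 kW, CF = 0.246, hours = 8760
E = 1574 * 0.246 * 8760
E = 3391907.0 kWh

3391907.0


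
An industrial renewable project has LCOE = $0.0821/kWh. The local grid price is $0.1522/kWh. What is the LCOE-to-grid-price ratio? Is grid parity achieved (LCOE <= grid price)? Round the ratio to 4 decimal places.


Compare LCOE to grid price:
  LCOE = $0.0821/kWh, Grid price = $0.1522/kWh
  Ratio = LCOE / grid_price = 0.0821 / 0.1522 = 0.5394
  Grid parity achieved (ratio <= 1)? yes

0.5394


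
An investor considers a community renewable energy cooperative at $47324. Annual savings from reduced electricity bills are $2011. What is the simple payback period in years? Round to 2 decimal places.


Simple payback period = initial cost / annual savings
Payback = 47324 / 2011
Payback = 23.53 years

23.53


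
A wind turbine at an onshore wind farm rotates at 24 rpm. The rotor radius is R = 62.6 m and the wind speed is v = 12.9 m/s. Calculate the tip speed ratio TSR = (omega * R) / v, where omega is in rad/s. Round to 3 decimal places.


Convert rotational speed to rad/s:
  omega = 24 * 2 * pi / 60 = 2.5133 rad/s
Compute tip speed:
  v_tip = omega * R = 2.5133 * 62.6 = 157.331 m/s
Tip speed ratio:
  TSR = v_tip / v_wind = 157.331 / 12.9 = 12.196

12.196


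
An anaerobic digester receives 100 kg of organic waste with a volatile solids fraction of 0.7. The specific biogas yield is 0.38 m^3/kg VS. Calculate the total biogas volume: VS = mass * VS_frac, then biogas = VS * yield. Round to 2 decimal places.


Compute volatile solids:
  VS = mass * VS_fraction = 100 * 0.7 = 70.0 kg
Calculate biogas volume:
  Biogas = VS * specific_yield = 70.0 * 0.38
  Biogas = 26.60 m^3

26.60


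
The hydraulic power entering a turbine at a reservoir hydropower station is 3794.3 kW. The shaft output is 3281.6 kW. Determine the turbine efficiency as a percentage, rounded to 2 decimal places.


Turbine efficiency = (output power / input power) * 100
eta = (3281.6 / 3794.3) * 100
eta = 86.49%

86.49


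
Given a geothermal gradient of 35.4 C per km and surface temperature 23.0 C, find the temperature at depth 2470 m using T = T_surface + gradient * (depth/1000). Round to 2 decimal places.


Convert depth to km: 2470 / 1000 = 2.47 km
Temperature increase = gradient * depth_km = 35.4 * 2.47 = 87.44 C
Temperature at depth = T_surface + delta_T = 23.0 + 87.44
T = 110.44 C

110.44


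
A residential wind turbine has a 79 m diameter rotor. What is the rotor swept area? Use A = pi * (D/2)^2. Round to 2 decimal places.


Compute the rotor radius:
  r = D / 2 = 79 / 2 = 39.5 m
Calculate swept area:
  A = pi * r^2 = pi * 39.5^2
  A = 4901.67 m^2

4901.67


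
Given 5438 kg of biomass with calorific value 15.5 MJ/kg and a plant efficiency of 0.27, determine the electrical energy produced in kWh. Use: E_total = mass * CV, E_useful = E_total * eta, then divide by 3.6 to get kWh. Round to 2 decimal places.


Total energy = mass * CV = 5438 * 15.5 = 84289.0 MJ
Useful energy = total * eta = 84289.0 * 0.27 = 22758.03 MJ
Convert to kWh: 22758.03 / 3.6
Useful energy = 6321.68 kWh

6321.68


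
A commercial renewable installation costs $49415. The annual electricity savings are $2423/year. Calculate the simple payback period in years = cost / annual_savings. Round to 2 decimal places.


Simple payback period = initial cost / annual savings
Payback = 49415 / 2423
Payback = 20.39 years

20.39


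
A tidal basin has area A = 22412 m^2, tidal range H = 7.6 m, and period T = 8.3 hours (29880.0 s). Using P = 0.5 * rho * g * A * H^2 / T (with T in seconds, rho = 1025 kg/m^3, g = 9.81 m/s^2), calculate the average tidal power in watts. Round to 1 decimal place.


Convert period to seconds: T = 8.3 * 3600 = 29880.0 s
H^2 = 7.6^2 = 57.76
P = 0.5 * rho * g * A * H^2 / T
P = 0.5 * 1025 * 9.81 * 22412 * 57.76 / 29880.0
P = 217816.2 W

217816.2


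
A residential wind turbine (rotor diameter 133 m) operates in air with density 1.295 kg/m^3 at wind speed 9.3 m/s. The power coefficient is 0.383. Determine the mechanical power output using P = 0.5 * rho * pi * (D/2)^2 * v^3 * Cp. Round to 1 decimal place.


Step 1 -- Compute swept area:
  A = pi * (D/2)^2 = pi * (133/2)^2 = 13892.91 m^2
Step 2 -- Apply wind power equation:
  P = 0.5 * rho * A * v^3 * Cp
  v^3 = 9.3^3 = 804.357
  P = 0.5 * 1.295 * 13892.91 * 804.357 * 0.383
  P = 2771280.9 W

2771280.9


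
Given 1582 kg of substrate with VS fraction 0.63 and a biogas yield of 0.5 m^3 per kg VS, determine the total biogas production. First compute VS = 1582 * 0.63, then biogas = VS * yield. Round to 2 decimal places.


Compute volatile solids:
  VS = mass * VS_fraction = 1582 * 0.63 = 996.66 kg
Calculate biogas volume:
  Biogas = VS * specific_yield = 996.66 * 0.5
  Biogas = 498.33 m^3

498.33


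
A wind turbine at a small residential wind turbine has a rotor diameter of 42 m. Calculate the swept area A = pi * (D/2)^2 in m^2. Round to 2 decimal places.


Compute the rotor radius:
  r = D / 2 = 42 / 2 = 21.0 m
Calculate swept area:
  A = pi * r^2 = pi * 21.0^2
  A = 1385.44 m^2

1385.44


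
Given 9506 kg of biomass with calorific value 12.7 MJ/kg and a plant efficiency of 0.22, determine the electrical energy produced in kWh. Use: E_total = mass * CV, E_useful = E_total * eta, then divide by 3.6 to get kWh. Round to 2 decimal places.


Total energy = mass * CV = 9506 * 12.7 = 120726.2 MJ
Useful energy = total * eta = 120726.2 * 0.22 = 26559.76 MJ
Convert to kWh: 26559.76 / 3.6
Useful energy = 7377.71 kWh

7377.71


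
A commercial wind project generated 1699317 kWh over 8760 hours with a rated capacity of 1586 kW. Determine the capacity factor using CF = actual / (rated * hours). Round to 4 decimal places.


Capacity factor = actual output / maximum possible output
Maximum possible = rated * hours = 1586 * 8760 = 13893360 kWh
CF = 1699317 / 13893360
CF = 0.1223

0.1223


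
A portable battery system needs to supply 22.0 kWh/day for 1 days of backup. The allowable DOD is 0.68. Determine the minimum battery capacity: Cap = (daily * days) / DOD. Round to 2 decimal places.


Total energy needed = daily * days = 22.0 * 1 = 22.0 kWh
Account for depth of discharge:
  Cap = total_energy / DOD = 22.0 / 0.68
  Cap = 32.35 kWh

32.35


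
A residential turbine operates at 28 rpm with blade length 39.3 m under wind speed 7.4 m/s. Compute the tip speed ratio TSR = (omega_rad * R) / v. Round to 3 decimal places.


Convert rotational speed to rad/s:
  omega = 28 * 2 * pi / 60 = 2.9322 rad/s
Compute tip speed:
  v_tip = omega * R = 2.9322 * 39.3 = 115.234 m/s
Tip speed ratio:
  TSR = v_tip / v_wind = 115.234 / 7.4 = 15.572

15.572


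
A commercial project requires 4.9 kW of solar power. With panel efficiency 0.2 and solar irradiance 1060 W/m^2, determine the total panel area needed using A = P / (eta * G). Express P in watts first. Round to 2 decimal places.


Convert target power to watts: P = 4.9 * 1000 = 4900.0 W
Compute denominator: eta * G = 0.2 * 1060 = 212.0
Required area A = P / (eta * G) = 4900.0 / 212.0
A = 23.11 m^2

23.11


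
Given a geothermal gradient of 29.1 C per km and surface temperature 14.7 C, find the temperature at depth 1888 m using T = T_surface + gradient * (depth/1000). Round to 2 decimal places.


Convert depth to km: 1888 / 1000 = 1.888 km
Temperature increase = gradient * depth_km = 29.1 * 1.888 = 54.94 C
Temperature at depth = T_surface + delta_T = 14.7 + 54.94
T = 69.64 C

69.64


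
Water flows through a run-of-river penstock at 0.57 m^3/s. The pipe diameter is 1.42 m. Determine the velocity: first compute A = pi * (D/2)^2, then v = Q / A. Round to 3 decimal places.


Compute pipe cross-sectional area:
  A = pi * (D/2)^2 = pi * (1.42/2)^2 = 1.5837 m^2
Calculate velocity:
  v = Q / A = 0.57 / 1.5837
  v = 0.360 m/s

0.360


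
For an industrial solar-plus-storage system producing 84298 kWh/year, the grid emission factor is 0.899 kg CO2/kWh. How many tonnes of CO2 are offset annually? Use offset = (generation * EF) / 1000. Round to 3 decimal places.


CO2 offset in kg = generation * emission_factor
CO2 offset = 84298 * 0.899 = 75783.9 kg
Convert to tonnes:
  CO2 offset = 75783.9 / 1000 = 75.784 tonnes

75.784


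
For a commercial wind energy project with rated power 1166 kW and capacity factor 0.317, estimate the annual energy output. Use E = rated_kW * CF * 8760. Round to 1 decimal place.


Annual energy = rated_kW * capacity_factor * hours_per_year
Given: P_rated = 1166 kW, CF = 0.317, hours = 8760
E = 1166 * 0.317 * 8760
E = 3237888.7 kWh

3237888.7


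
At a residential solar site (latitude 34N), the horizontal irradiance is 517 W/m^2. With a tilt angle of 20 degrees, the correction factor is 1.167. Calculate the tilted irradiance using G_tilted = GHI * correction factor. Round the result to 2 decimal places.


Identify the given values:
  GHI = 517 W/m^2, tilt correction factor = 1.167
Apply the formula G_tilted = GHI * factor:
  G_tilted = 517 * 1.167
  G_tilted = 603.34 W/m^2

603.34


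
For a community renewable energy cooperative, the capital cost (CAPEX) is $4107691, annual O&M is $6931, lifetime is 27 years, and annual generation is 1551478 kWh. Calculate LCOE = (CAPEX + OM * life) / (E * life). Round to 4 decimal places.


Total cost = CAPEX + OM * lifetime = 4107691 + 6931 * 27 = 4107691 + 187137 = 4294828
Total generation = annual * lifetime = 1551478 * 27 = 41889906 kWh
LCOE = 4294828 / 41889906
LCOE = 0.1025 $/kWh

0.1025


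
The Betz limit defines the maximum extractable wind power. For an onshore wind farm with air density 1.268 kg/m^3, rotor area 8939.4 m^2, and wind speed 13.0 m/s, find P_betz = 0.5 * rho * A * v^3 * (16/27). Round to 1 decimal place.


The Betz coefficient Cp_max = 16/27 = 0.5926
v^3 = 13.0^3 = 2197.0
P_betz = 0.5 * rho * A * v^3 * Cp_max
P_betz = 0.5 * 1.268 * 8939.4 * 2197.0 * 0.5926
P_betz = 7378768.8 W

7378768.8


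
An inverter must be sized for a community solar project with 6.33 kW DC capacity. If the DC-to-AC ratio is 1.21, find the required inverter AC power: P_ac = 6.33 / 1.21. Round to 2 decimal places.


The inverter AC capacity is determined by the DC/AC ratio.
Given: P_dc = 6.33 kW, DC/AC ratio = 1.21
P_ac = P_dc / ratio = 6.33 / 1.21
P_ac = 5.23 kW

5.23


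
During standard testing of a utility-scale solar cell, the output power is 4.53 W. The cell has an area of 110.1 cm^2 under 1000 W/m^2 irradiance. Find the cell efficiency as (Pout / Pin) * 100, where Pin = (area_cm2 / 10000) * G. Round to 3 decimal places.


First compute the input power:
  Pin = area_cm2 / 10000 * G = 110.1 / 10000 * 1000 = 11.01 W
Then compute efficiency:
  Efficiency = (Pout / Pin) * 100 = (4.53 / 11.01) * 100
  Efficiency = 41.144%

41.144


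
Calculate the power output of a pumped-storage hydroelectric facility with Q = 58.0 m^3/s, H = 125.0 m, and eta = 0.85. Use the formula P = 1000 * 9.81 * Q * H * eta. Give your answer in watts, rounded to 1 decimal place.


Apply the hydropower formula P = rho * g * Q * H * eta
rho * g = 1000 * 9.81 = 9810.0
P = 9810.0 * 58.0 * 125.0 * 0.85
P = 60454125.0 W

60454125.0


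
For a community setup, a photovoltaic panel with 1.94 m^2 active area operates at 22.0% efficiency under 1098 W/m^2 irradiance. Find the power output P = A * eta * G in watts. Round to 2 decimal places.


Use the solar power formula P = A * eta * G.
Given: A = 1.94 m^2, eta = 0.22, G = 1098 W/m^2
P = 1.94 * 0.22 * 1098
P = 468.63 W

468.63


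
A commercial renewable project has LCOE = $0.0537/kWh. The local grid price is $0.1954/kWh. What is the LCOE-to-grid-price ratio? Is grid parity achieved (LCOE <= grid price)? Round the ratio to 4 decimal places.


Compare LCOE to grid price:
  LCOE = $0.0537/kWh, Grid price = $0.1954/kWh
  Ratio = LCOE / grid_price = 0.0537 / 0.1954 = 0.2748
  Grid parity achieved (ratio <= 1)? yes

0.2748


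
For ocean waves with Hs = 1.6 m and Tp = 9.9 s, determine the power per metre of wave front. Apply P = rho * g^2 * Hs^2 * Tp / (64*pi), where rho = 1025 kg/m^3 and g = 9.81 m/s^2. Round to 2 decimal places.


Apply wave power formula:
  g^2 = 9.81^2 = 96.2361
  Hs^2 = 1.6^2 = 2.56
  Numerator = rho * g^2 * Hs^2 * Tp = 1025 * 96.2361 * 2.56 * 9.9 = 2499982.91
  Denominator = 64 * pi = 201.0619
  P = 2499982.91 / 201.0619 = 12433.89 W/m

12433.89


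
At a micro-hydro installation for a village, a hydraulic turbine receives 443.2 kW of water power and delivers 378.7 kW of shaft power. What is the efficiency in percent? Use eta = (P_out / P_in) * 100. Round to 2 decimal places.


Turbine efficiency = (output power / input power) * 100
eta = (378.7 / 443.2) * 100
eta = 85.45%

85.45


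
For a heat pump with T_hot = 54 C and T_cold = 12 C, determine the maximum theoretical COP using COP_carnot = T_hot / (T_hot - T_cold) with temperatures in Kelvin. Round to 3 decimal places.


Convert to Kelvin:
  T_hot = 54 + 273.15 = 327.15 K
  T_cold = 12 + 273.15 = 285.15 K
Apply Carnot COP formula:
  COP = T_hot_K / (T_hot_K - T_cold_K) = 327.15 / 42.0
  COP = 7.789

7.789


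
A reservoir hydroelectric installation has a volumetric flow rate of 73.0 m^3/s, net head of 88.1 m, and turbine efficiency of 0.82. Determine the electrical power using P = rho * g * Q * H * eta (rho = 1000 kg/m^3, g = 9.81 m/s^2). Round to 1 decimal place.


Apply the hydropower formula P = rho * g * Q * H * eta
rho * g = 1000 * 9.81 = 9810.0
P = 9810.0 * 73.0 * 88.1 * 0.82
P = 51734663.5 W

51734663.5


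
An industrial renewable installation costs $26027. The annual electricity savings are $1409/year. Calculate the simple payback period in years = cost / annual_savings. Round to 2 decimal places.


Simple payback period = initial cost / annual savings
Payback = 26027 / 1409
Payback = 18.47 years

18.47


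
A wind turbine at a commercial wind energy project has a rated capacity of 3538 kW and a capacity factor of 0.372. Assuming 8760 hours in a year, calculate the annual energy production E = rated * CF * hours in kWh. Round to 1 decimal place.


Annual energy = rated_kW * capacity_factor * hours_per_year
Given: P_rated = 3538 kW, CF = 0.372, hours = 8760
E = 3538 * 0.372 * 8760
E = 11529351.4 kWh

11529351.4


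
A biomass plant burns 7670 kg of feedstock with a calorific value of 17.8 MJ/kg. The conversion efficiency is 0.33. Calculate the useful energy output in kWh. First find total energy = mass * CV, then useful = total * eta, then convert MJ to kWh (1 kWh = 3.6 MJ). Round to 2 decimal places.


Total energy = mass * CV = 7670 * 17.8 = 136526.0 MJ
Useful energy = total * eta = 136526.0 * 0.33 = 45053.58 MJ
Convert to kWh: 45053.58 / 3.6
Useful energy = 12514.88 kWh

12514.88


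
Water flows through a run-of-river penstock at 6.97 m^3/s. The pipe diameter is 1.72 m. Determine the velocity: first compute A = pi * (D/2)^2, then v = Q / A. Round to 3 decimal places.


Compute pipe cross-sectional area:
  A = pi * (D/2)^2 = pi * (1.72/2)^2 = 2.3235 m^2
Calculate velocity:
  v = Q / A = 6.97 / 2.3235
  v = 3.000 m/s

3.000


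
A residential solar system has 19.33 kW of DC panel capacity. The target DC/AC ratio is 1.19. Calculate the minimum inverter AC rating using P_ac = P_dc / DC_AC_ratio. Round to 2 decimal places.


The inverter AC capacity is determined by the DC/AC ratio.
Given: P_dc = 19.33 kW, DC/AC ratio = 1.19
P_ac = P_dc / ratio = 19.33 / 1.19
P_ac = 16.24 kW

16.24


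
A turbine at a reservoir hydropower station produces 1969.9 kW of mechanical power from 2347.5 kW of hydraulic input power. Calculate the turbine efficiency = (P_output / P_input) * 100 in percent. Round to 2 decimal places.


Turbine efficiency = (output power / input power) * 100
eta = (1969.9 / 2347.5) * 100
eta = 83.91%

83.91


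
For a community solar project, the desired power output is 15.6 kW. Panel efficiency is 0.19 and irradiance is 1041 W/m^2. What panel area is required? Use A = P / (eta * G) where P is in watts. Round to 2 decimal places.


Convert target power to watts: P = 15.6 * 1000 = 15600.0 W
Compute denominator: eta * G = 0.19 * 1041 = 197.79
Required area A = P / (eta * G) = 15600.0 / 197.79
A = 78.87 m^2

78.87


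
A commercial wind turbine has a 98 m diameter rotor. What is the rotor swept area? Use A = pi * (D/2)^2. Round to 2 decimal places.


Compute the rotor radius:
  r = D / 2 = 98 / 2 = 49.0 m
Calculate swept area:
  A = pi * r^2 = pi * 49.0^2
  A = 7542.96 m^2

7542.96


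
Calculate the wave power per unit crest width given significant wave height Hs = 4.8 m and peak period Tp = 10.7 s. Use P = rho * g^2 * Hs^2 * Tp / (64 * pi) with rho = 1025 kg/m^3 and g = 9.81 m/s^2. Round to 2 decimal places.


Apply wave power formula:
  g^2 = 9.81^2 = 96.2361
  Hs^2 = 4.8^2 = 23.04
  Numerator = rho * g^2 * Hs^2 * Tp = 1025 * 96.2361 * 23.04 * 10.7 = 24318015.59
  Denominator = 64 * pi = 201.0619
  P = 24318015.59 / 201.0619 = 120947.89 W/m

120947.89


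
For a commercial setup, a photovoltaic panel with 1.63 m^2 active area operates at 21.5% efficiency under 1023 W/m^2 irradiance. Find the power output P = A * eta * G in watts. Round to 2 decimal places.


Use the solar power formula P = A * eta * G.
Given: A = 1.63 m^2, eta = 0.215, G = 1023 W/m^2
P = 1.63 * 0.215 * 1023
P = 358.51 W

358.51


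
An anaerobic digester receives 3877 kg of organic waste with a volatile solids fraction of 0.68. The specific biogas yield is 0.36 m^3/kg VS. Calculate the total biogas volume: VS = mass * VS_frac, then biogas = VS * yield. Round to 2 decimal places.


Compute volatile solids:
  VS = mass * VS_fraction = 3877 * 0.68 = 2636.36 kg
Calculate biogas volume:
  Biogas = VS * specific_yield = 2636.36 * 0.36
  Biogas = 949.09 m^3

949.09


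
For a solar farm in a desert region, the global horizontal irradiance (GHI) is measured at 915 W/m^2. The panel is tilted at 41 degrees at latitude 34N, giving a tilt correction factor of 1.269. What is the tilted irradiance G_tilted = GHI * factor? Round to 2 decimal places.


Identify the given values:
  GHI = 915 W/m^2, tilt correction factor = 1.269
Apply the formula G_tilted = GHI * factor:
  G_tilted = 915 * 1.269
  G_tilted = 1161.14 W/m^2

1161.14


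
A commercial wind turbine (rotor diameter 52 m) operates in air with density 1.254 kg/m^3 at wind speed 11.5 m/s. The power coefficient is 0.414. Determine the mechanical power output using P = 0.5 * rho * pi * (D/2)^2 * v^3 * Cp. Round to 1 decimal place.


Step 1 -- Compute swept area:
  A = pi * (D/2)^2 = pi * (52/2)^2 = 2123.72 m^2
Step 2 -- Apply wind power equation:
  P = 0.5 * rho * A * v^3 * Cp
  v^3 = 11.5^3 = 1520.875
  P = 0.5 * 1.254 * 2123.72 * 1520.875 * 0.414
  P = 838412.9 W

838412.9


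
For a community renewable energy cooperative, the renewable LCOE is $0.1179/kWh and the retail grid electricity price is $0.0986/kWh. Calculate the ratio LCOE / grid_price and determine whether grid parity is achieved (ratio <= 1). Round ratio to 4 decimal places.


Compare LCOE to grid price:
  LCOE = $0.1179/kWh, Grid price = $0.0986/kWh
  Ratio = LCOE / grid_price = 0.1179 / 0.0986 = 1.1957
  Grid parity achieved (ratio <= 1)? no

1.1957


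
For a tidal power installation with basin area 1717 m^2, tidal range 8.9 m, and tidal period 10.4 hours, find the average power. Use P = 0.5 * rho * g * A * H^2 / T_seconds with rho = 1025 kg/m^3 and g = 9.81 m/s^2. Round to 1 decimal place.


Convert period to seconds: T = 10.4 * 3600 = 37440.0 s
H^2 = 8.9^2 = 79.21
P = 0.5 * rho * g * A * H^2 / T
P = 0.5 * 1025 * 9.81 * 1717 * 79.21 / 37440.0
P = 18263.2 W

18263.2


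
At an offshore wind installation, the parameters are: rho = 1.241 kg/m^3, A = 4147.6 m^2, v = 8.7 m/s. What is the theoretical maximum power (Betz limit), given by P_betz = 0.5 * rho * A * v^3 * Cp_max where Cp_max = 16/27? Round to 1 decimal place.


The Betz coefficient Cp_max = 16/27 = 0.5926
v^3 = 8.7^3 = 658.503
P_betz = 0.5 * rho * A * v^3 * Cp_max
P_betz = 0.5 * 1.241 * 4147.6 * 658.503 * 0.5926
P_betz = 1004274.9 W

1004274.9


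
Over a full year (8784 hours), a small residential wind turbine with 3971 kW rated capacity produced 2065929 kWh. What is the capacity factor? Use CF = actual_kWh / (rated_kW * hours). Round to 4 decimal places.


Capacity factor = actual output / maximum possible output
Maximum possible = rated * hours = 3971 * 8784 = 34881264 kWh
CF = 2065929 / 34881264
CF = 0.0592

0.0592


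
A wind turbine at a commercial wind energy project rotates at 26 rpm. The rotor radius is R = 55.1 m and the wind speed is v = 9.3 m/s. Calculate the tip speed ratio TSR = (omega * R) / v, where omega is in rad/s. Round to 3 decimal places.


Convert rotational speed to rad/s:
  omega = 26 * 2 * pi / 60 = 2.7227 rad/s
Compute tip speed:
  v_tip = omega * R = 2.7227 * 55.1 = 150.022 m/s
Tip speed ratio:
  TSR = v_tip / v_wind = 150.022 / 9.3 = 16.131

16.131


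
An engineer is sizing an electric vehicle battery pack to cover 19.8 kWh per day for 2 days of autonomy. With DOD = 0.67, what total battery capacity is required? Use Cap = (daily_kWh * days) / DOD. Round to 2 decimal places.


Total energy needed = daily * days = 19.8 * 2 = 39.6 kWh
Account for depth of discharge:
  Cap = total_energy / DOD = 39.6 / 0.67
  Cap = 59.10 kWh

59.10


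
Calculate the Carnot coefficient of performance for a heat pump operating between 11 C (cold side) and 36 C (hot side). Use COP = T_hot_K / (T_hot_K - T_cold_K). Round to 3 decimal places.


Convert to Kelvin:
  T_hot = 36 + 273.15 = 309.15 K
  T_cold = 11 + 273.15 = 284.15 K
Apply Carnot COP formula:
  COP = T_hot_K / (T_hot_K - T_cold_K) = 309.15 / 25.0
  COP = 12.366

12.366


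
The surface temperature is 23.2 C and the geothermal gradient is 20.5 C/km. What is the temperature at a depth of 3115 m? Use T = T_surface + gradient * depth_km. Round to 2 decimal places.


Convert depth to km: 3115 / 1000 = 3.115 km
Temperature increase = gradient * depth_km = 20.5 * 3.115 = 63.86 C
Temperature at depth = T_surface + delta_T = 23.2 + 63.86
T = 87.06 C

87.06


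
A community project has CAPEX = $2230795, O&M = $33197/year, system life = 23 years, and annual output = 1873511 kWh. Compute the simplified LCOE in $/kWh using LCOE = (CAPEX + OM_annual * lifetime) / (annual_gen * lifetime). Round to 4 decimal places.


Total cost = CAPEX + OM * lifetime = 2230795 + 33197 * 23 = 2230795 + 763531 = 2994326
Total generation = annual * lifetime = 1873511 * 23 = 43090753 kWh
LCOE = 2994326 / 43090753
LCOE = 0.0695 $/kWh

0.0695


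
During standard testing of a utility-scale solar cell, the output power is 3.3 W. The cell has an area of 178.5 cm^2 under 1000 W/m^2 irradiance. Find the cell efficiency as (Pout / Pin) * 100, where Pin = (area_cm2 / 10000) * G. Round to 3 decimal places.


First compute the input power:
  Pin = area_cm2 / 10000 * G = 178.5 / 10000 * 1000 = 17.85 W
Then compute efficiency:
  Efficiency = (Pout / Pin) * 100 = (3.3 / 17.85) * 100
  Efficiency = 18.487%

18.487


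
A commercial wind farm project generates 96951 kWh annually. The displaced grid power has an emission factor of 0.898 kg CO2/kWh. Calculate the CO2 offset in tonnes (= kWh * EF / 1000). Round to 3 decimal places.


CO2 offset in kg = generation * emission_factor
CO2 offset = 96951 * 0.898 = 87062.0 kg
Convert to tonnes:
  CO2 offset = 87062.0 / 1000 = 87.062 tonnes

87.062


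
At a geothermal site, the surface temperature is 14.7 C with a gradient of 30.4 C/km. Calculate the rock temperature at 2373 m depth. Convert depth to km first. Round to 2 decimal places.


Convert depth to km: 2373 / 1000 = 2.373 km
Temperature increase = gradient * depth_km = 30.4 * 2.373 = 72.14 C
Temperature at depth = T_surface + delta_T = 14.7 + 72.14
T = 86.84 C

86.84


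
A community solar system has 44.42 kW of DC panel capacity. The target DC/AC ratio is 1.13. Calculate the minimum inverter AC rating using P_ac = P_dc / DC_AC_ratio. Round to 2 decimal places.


The inverter AC capacity is determined by the DC/AC ratio.
Given: P_dc = 44.42 kW, DC/AC ratio = 1.13
P_ac = P_dc / ratio = 44.42 / 1.13
P_ac = 39.31 kW

39.31


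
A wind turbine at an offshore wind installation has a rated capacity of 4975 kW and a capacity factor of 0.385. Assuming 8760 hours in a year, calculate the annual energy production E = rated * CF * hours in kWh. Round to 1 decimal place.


Annual energy = rated_kW * capacity_factor * hours_per_year
Given: P_rated = 4975 kW, CF = 0.385, hours = 8760
E = 4975 * 0.385 * 8760
E = 16778685.0 kWh

16778685.0


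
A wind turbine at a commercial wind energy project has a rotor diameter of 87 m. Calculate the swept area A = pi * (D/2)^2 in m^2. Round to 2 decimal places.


Compute the rotor radius:
  r = D / 2 = 87 / 2 = 43.5 m
Calculate swept area:
  A = pi * r^2 = pi * 43.5^2
  A = 5944.68 m^2

5944.68


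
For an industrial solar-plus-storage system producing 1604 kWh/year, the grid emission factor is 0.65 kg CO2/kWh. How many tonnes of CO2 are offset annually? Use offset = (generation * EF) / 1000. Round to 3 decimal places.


CO2 offset in kg = generation * emission_factor
CO2 offset = 1604 * 0.65 = 1042.6 kg
Convert to tonnes:
  CO2 offset = 1042.6 / 1000 = 1.043 tonnes

1.043


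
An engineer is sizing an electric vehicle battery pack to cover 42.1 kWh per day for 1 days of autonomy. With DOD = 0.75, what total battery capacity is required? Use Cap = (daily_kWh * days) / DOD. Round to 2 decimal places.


Total energy needed = daily * days = 42.1 * 1 = 42.1 kWh
Account for depth of discharge:
  Cap = total_energy / DOD = 42.1 / 0.75
  Cap = 56.13 kWh

56.13


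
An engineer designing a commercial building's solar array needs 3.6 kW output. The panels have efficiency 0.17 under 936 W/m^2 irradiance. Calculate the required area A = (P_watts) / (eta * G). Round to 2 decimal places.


Convert target power to watts: P = 3.6 * 1000 = 3600.0 W
Compute denominator: eta * G = 0.17 * 936 = 159.12
Required area A = P / (eta * G) = 3600.0 / 159.12
A = 22.62 m^2

22.62


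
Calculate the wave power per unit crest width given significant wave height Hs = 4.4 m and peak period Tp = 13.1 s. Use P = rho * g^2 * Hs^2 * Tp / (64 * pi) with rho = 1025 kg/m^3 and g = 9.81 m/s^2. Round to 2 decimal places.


Apply wave power formula:
  g^2 = 9.81^2 = 96.2361
  Hs^2 = 4.4^2 = 19.36
  Numerator = rho * g^2 * Hs^2 * Tp = 1025 * 96.2361 * 19.36 * 13.1 = 25017190.11
  Denominator = 64 * pi = 201.0619
  P = 25017190.11 / 201.0619 = 124425.30 W/m

124425.30


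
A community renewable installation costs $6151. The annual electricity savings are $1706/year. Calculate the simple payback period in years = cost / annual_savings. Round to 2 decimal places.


Simple payback period = initial cost / annual savings
Payback = 6151 / 1706
Payback = 3.61 years

3.61


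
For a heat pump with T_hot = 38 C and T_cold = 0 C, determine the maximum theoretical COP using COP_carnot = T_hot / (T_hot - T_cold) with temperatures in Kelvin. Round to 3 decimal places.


Convert to Kelvin:
  T_hot = 38 + 273.15 = 311.15 K
  T_cold = 0 + 273.15 = 273.15 K
Apply Carnot COP formula:
  COP = T_hot_K / (T_hot_K - T_cold_K) = 311.15 / 38.0
  COP = 8.188

8.188


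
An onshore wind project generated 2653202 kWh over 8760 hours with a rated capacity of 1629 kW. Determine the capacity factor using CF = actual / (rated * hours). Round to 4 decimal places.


Capacity factor = actual output / maximum possible output
Maximum possible = rated * hours = 1629 * 8760 = 14270040 kWh
CF = 2653202 / 14270040
CF = 0.1859

0.1859


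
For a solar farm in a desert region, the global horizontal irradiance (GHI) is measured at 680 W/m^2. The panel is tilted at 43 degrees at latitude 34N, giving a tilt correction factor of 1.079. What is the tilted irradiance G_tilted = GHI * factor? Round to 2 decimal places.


Identify the given values:
  GHI = 680 W/m^2, tilt correction factor = 1.079
Apply the formula G_tilted = GHI * factor:
  G_tilted = 680 * 1.079
  G_tilted = 733.72 W/m^2

733.72


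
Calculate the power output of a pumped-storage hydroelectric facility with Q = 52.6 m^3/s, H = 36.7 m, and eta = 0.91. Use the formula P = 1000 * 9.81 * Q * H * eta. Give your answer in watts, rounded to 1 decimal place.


Apply the hydropower formula P = rho * g * Q * H * eta
rho * g = 1000 * 9.81 = 9810.0
P = 9810.0 * 52.6 * 36.7 * 0.91
P = 17233052.4 W

17233052.4
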